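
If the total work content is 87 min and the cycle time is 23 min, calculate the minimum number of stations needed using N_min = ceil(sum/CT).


Formula: N_min = ceil(Sum of Task Times / Cycle Time)
N_min = ceil(87 min / 23 min) = ceil(3.7826)
N_min = 4 stations

4


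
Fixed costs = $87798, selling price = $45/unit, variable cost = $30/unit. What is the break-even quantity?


Formula: BEQ = Fixed Costs / (Price - Variable Cost)
Contribution margin = $45 - $30 = $15/unit
BEQ = ceil($87798 / $15/unit) = ceil(5853.2) = 5854 units

5854 units


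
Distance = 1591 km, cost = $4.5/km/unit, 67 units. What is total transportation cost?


TC = dist * cost * units = 1591 * 4.5 * 67 = $479686.50

$479686.50


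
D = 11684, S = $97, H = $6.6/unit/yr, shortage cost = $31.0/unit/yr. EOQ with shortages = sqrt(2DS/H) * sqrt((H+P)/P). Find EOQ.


Formula: EOQ* = sqrt(2DS/H) * sqrt((H+P)/P)
Base EOQ = sqrt(2*11684*97/6.6) = 586.04 units
Correction = sqrt((6.6+31.0)/31.0) = 1.10132
EOQ* = 586.04 * 1.10132 = 645.4 units

645.4 units


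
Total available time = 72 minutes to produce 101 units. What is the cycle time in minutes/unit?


Formula: CT = Available Time / Number of Units
CT = 72 min / 101 units
CT = 0.71 min/unit

0.71 min/unit


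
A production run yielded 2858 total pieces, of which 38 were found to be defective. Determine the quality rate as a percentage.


Formula: Quality Rate = Good Pieces / Total Pieces * 100
Good pieces = 2858 - 38 = 2820
QR = 2820 / 2858 * 100 = 98.7%

98.7%


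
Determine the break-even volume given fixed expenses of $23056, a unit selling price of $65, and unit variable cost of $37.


Formula: BEQ = Fixed Costs / (Price - Variable Cost)
Contribution margin = $65 - $37 = $28/unit
BEQ = ceil($23056 / $28/unit) = ceil(823.43) = 824 units

824 units


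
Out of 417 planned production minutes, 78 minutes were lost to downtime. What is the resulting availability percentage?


Formula: Availability = (Planned Time - Downtime) / Planned Time * 100
Uptime = 417 - 78 = 339 min
Availability = 339 / 417 * 100 = 81.3%

81.3%


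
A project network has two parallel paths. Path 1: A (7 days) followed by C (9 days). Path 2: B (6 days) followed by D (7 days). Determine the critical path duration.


Path 1 = 7 + 9 = 16 days
Path 2 = 6 + 7 = 13 days
Duration = max(16, 13) = 16 days

16 days


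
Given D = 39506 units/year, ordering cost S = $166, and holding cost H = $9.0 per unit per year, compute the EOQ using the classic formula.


Formula: EOQ = sqrt(2 * D * S / H)
Numerator: 2 * 39506 * 166 = 13115992
2DS/H = 13115992 / 9.0 = 1457332.4
EOQ = sqrt(1457332.4) = 1207.2 units

1207.2 units


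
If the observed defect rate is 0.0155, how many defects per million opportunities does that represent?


DPMO = defect_rate * 1000000 = 0.0155 * 1000000

15500


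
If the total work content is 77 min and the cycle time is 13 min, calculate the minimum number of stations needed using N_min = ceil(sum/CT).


Formula: N_min = ceil(Sum of Task Times / Cycle Time)
N_min = ceil(77 min / 13 min) = ceil(5.9231)
N_min = 6 stations

6


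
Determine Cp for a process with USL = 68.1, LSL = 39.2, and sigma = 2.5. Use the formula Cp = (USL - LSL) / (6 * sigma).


Cp = (68.1 - 39.2) / (6 * 2.5)

1.93


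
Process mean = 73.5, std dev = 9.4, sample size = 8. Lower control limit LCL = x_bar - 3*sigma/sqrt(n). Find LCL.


LCL = 73.5 - 3 * 9.4 / sqrt(8)

63.53


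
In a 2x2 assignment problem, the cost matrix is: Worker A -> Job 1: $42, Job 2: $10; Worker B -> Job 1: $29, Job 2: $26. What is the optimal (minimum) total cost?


Option 1: A->1 + B->2 = $42 + $26 = $68
Option 2: A->2 + B->1 = $10 + $29 = $39
Min cost = min($68, $39) = $39

$39


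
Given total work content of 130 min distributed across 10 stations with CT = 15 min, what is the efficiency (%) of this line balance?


Formula: Efficiency = Sum of Task Times / (N_stations * CT) * 100
Total station capacity = 10 stations * 15 min = 150 min
Efficiency = 130 / 150 * 100 = 86.7%

86.7%


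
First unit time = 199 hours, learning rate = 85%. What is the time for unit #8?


Formula: T_n = T_1 * (learning_rate)^(log2(n)) where learning_rate = rate/100
Doublings = log2(8) = 3
T_n = 199 * 0.85^3
T_n = 199 * 0.6141 = 122.2 hours

122.2 hours


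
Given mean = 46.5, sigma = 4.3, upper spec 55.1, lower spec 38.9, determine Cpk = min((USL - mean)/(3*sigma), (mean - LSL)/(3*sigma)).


Cpu = (55.1 - 46.5) / (3 * 4.3) = 0.67
Cpl = (46.5 - 38.9) / (3 * 4.3) = 0.59
Cpk = min(0.67, 0.59) = 0.59

0.59


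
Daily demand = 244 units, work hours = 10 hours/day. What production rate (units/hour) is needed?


Formula: Production Rate = Daily Demand / Available Hours
Rate = 244 units/day / 10 hours/day
Rate = 24.4 units/hour

24.4 units/hour


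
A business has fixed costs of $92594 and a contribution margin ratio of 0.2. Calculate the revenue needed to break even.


Formula: BER = Fixed Costs / Contribution Margin Ratio
BER = $92594 / 0.2
BER = $462970.00 (to the nearest cent)

$462970.00


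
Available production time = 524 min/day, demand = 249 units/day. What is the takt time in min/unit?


Formula: Takt Time = Available Production Time / Customer Demand
Takt = 524 min/day / 249 units/day
Takt = 2.1 min/unit

2.1 min/unit


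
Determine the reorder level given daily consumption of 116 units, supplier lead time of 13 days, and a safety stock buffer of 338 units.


Formula: ROP = (Daily Demand * Lead Time) + Safety Stock
Demand during lead time = 116 * 13 = 1508 units
ROP = 1508 + 338 = 1846 units

1846 units


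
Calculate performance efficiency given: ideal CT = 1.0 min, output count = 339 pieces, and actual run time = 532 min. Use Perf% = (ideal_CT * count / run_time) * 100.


Formula: Performance = (Ideal CT * Total Count) / Run Time * 100
Ideal output time = 1.0 * 339 = 339.0 min
Performance = 339.0 / 532 * 100 = 63.7%

63.7%


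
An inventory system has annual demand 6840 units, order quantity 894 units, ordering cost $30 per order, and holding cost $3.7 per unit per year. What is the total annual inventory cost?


TC = 6840/894 * 30 + 894/2 * 3.7

$1883.43


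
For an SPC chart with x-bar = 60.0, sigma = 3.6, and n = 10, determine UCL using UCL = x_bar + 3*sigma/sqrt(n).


UCL = 60.0 + 3 * 3.6 / sqrt(10)

63.42


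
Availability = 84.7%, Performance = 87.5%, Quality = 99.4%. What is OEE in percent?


Formula: OEE = Availability * Performance * Quality / 10000
A * P = 84.7% * 87.5% / 100 = 74.11%
OEE = 74.11% * 99.4% / 100 = 73.7%

73.7%


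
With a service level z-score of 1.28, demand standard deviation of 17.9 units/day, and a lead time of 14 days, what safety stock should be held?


Formula: SS = z * sigma_d * sqrt(LT)
sqrt(LT) = sqrt(14) = 3.7417
SS = 1.28 * 17.9 * 3.7417
SS = 85.7 units

85.7 units


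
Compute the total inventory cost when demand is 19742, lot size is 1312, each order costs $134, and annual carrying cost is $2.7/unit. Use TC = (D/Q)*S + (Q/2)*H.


TC = 19742/1312 * 134 + 1312/2 * 2.7

$3787.53


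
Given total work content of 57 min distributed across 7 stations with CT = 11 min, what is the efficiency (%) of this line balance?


Formula: Efficiency = Sum of Task Times / (N_stations * CT) * 100
Total station capacity = 7 stations * 11 min = 77 min
Efficiency = 57 / 77 * 100 = 74.0%

74.0%


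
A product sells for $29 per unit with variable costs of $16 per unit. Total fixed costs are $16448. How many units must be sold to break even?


Formula: BEQ = Fixed Costs / (Price - Variable Cost)
Contribution margin = $29 - $16 = $13/unit
BEQ = ceil($16448 / $13/unit) = ceil(1265.23) = 1266 units

1266 units


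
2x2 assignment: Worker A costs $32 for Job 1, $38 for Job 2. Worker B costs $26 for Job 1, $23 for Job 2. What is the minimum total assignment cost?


Option 1: A->1 + B->2 = $32 + $23 = $55
Option 2: A->2 + B->1 = $38 + $26 = $64
Min cost = min($55, $64) = $55

$55


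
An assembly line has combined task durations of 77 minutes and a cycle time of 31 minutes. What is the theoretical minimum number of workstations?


Formula: N_min = ceil(Sum of Task Times / Cycle Time)
N_min = ceil(77 min / 31 min) = ceil(2.4839)
N_min = 3 stations

3


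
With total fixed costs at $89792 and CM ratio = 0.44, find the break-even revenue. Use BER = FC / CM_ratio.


Formula: BER = Fixed Costs / Contribution Margin Ratio
BER = $89792 / 0.44
BER = $204072.73 (to the nearest cent)

$204072.73


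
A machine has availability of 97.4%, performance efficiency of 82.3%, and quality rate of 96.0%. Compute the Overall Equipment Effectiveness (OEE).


Formula: OEE = Availability * Performance * Quality / 10000
A * P = 97.4% * 82.3% / 100 = 80.16%
OEE = 80.16% * 96.0% / 100 = 77.0%

77.0%


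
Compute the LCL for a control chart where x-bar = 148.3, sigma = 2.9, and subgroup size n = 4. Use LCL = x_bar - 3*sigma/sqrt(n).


LCL = 148.3 - 3 * 2.9 / sqrt(4)

143.95


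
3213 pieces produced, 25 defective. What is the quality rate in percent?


Formula: Quality Rate = Good Pieces / Total Pieces * 100
Good pieces = 3213 - 25 = 3188
QR = 3188 / 3213 * 100 = 99.2%

99.2%


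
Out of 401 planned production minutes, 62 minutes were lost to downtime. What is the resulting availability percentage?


Formula: Availability = (Planned Time - Downtime) / Planned Time * 100
Uptime = 401 - 62 = 339 min
Availability = 339 / 401 * 100 = 84.5%

84.5%


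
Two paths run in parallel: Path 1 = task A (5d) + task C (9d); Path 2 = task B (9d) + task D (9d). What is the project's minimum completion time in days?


Path 1 = 5 + 9 = 14 days
Path 2 = 9 + 9 = 18 days
Duration = max(14, 18) = 18 days

18 days


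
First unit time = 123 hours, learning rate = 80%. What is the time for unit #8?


Formula: T_n = T_1 * (learning_rate)^(log2(n)) where learning_rate = rate/100
Doublings = log2(8) = 3
T_n = 123 * 0.8^3
T_n = 123 * 0.512 = 63.0 hours

63.0 hours


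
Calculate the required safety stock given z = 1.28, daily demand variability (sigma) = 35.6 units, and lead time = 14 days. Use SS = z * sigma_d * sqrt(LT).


Formula: SS = z * sigma_d * sqrt(LT)
sqrt(LT) = sqrt(14) = 3.7417
SS = 1.28 * 35.6 * 3.7417
SS = 170.5 units

170.5 units


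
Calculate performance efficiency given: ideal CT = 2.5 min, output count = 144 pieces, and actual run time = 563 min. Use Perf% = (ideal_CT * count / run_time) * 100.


Formula: Performance = (Ideal CT * Total Count) / Run Time * 100
Ideal output time = 2.5 * 144 = 360.0 min
Performance = 360.0 / 563 * 100 = 63.9%

63.9%


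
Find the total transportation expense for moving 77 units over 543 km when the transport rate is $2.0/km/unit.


TC = dist * cost * units = 543 * 2.0 * 77 = $83622.00

$83622.00


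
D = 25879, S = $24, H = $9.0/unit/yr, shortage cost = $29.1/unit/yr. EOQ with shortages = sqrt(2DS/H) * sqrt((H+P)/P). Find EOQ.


Formula: EOQ* = sqrt(2DS/H) * sqrt((H+P)/P)
Base EOQ = sqrt(2*25879*24/9.0) = 371.51 units
Correction = sqrt((9.0+29.1)/29.1) = 1.14424
EOQ* = 371.51 * 1.14424 = 425.1 units

425.1 units


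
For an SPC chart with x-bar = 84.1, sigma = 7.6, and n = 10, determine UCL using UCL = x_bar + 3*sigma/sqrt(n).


UCL = 84.1 + 3 * 7.6 / sqrt(10)

91.31


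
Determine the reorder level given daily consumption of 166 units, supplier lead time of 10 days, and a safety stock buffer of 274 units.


Formula: ROP = (Daily Demand * Lead Time) + Safety Stock
Demand during lead time = 166 * 10 = 1660 units
ROP = 1660 + 274 = 1934 units

1934 units


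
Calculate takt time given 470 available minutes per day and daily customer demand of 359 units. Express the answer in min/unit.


Formula: Takt Time = Available Production Time / Customer Demand
Takt = 470 min/day / 359 units/day
Takt = 1.31 min/unit

1.31 min/unit


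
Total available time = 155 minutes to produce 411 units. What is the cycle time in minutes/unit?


Formula: CT = Available Time / Number of Units
CT = 155 min / 411 units
CT = 0.38 min/unit

0.38 min/unit


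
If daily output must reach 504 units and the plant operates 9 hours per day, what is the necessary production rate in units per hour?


Formula: Production Rate = Daily Demand / Available Hours
Rate = 504 units/day / 9 hours/day
Rate = 56.0 units/hour

56.0 units/hour


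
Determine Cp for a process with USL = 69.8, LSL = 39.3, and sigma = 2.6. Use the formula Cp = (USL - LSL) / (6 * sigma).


Cp = (69.8 - 39.3) / (6 * 2.6)

1.96


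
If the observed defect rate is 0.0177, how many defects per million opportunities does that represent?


DPMO = defect_rate * 1000000 = 0.0177 * 1000000

17700


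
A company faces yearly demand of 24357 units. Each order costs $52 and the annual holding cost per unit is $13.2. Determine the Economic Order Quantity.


Formula: EOQ = sqrt(2 * D * S / H)
Numerator: 2 * 24357 * 52 = 2533128
2DS/H = 2533128 / 13.2 = 191903.6
EOQ = sqrt(191903.6) = 438.1 units

438.1 units


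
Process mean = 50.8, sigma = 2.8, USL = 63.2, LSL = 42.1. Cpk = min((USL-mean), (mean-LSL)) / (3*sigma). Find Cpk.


Cpu = (63.2 - 50.8) / (3 * 2.8) = 1.48
Cpl = (50.8 - 42.1) / (3 * 2.8) = 1.04
Cpk = min(1.48, 1.04) = 1.04

1.04


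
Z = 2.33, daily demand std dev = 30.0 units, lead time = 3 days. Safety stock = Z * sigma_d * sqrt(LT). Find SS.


Formula: SS = z * sigma_d * sqrt(LT)
sqrt(LT) = sqrt(3) = 1.7321
SS = 2.33 * 30.0 * 1.7321
SS = 121.1 units

121.1 units


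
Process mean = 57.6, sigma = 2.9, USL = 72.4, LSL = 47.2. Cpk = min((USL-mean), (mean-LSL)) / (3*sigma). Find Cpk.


Cpu = (72.4 - 57.6) / (3 * 2.9) = 1.7
Cpl = (57.6 - 47.2) / (3 * 2.9) = 1.2
Cpk = min(1.7, 1.2) = 1.2

1.2


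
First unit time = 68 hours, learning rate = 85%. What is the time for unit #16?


Formula: T_n = T_1 * (learning_rate)^(log2(n)) where learning_rate = rate/100
Doublings = log2(16) = 4
T_n = 68 * 0.85^4
T_n = 68 * 0.522 = 35.5 hours

35.5 hours


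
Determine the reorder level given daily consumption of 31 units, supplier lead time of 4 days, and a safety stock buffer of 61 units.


Formula: ROP = (Daily Demand * Lead Time) + Safety Stock
Demand during lead time = 31 * 4 = 124 units
ROP = 124 + 61 = 185 units

185 units


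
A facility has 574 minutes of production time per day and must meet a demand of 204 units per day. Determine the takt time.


Formula: Takt Time = Available Production Time / Customer Demand
Takt = 574 min/day / 204 units/day
Takt = 2.81 min/unit

2.81 min/unit


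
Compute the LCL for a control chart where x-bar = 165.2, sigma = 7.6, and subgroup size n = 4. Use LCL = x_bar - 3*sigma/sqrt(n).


LCL = 165.2 - 3 * 7.6 / sqrt(4)

153.8


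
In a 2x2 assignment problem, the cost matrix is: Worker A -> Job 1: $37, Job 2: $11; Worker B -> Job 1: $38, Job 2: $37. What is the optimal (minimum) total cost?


Option 1: A->1 + B->2 = $37 + $37 = $74
Option 2: A->2 + B->1 = $11 + $38 = $49
Min cost = min($74, $49) = $49

$49


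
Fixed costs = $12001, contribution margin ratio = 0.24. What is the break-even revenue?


Formula: BER = Fixed Costs / Contribution Margin Ratio
BER = $12001 / 0.24
BER = $50004.17 (to the nearest cent)

$50004.17


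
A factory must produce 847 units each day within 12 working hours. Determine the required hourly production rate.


Formula: Production Rate = Daily Demand / Available Hours
Rate = 847 units/day / 12 hours/day
Rate = 70.6 units/hour

70.6 units/hour


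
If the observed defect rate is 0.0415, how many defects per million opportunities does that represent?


DPMO = defect_rate * 1000000 = 0.0415 * 1000000

41500


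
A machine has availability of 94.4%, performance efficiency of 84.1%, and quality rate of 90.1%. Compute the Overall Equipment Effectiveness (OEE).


Formula: OEE = Availability * Performance * Quality / 10000
A * P = 94.4% * 84.1% / 100 = 79.39%
OEE = 79.39% * 90.1% / 100 = 71.5%

71.5%


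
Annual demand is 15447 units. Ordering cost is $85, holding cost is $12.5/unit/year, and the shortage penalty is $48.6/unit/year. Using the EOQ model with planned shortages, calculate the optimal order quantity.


Formula: EOQ* = sqrt(2DS/H) * sqrt((H+P)/P)
Base EOQ = sqrt(2*15447*85/12.5) = 458.34 units
Correction = sqrt((12.5+48.6)/48.6) = 1.12125
EOQ* = 458.34 * 1.12125 = 513.9 units

513.9 units


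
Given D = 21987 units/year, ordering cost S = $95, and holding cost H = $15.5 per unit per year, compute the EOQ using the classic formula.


Formula: EOQ = sqrt(2 * D * S / H)
Numerator: 2 * 21987 * 95 = 4177530
2DS/H = 4177530 / 15.5 = 269518.1
EOQ = sqrt(269518.1) = 519.2 units

519.2 units


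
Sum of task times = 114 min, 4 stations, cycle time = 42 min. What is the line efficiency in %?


Formula: Efficiency = Sum of Task Times / (N_stations * CT) * 100
Total station capacity = 4 stations * 42 min = 168 min
Efficiency = 114 / 168 * 100 = 67.9%

67.9%


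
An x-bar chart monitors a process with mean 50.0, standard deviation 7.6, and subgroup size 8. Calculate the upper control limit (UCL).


UCL = 50.0 + 3 * 7.6 / sqrt(8)

58.06


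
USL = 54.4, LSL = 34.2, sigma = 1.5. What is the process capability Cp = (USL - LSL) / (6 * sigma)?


Cp = (54.4 - 34.2) / (6 * 1.5)

2.24


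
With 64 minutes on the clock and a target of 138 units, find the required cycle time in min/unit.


Formula: CT = Available Time / Number of Units
CT = 64 min / 138 units
CT = 0.46 min/unit

0.46 min/unit


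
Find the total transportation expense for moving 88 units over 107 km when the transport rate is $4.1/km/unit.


TC = dist * cost * units = 107 * 4.1 * 88 = $38605.60

$38605.60


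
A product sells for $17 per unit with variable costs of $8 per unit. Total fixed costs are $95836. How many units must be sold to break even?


Formula: BEQ = Fixed Costs / (Price - Variable Cost)
Contribution margin = $17 - $8 = $9/unit
BEQ = ceil($95836 / $9/unit) = ceil(10648.44) = 10649 units

10649 units


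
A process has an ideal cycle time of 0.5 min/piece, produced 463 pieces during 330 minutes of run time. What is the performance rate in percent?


Formula: Performance = (Ideal CT * Total Count) / Run Time * 100
Ideal output time = 0.5 * 463 = 231.5 min
Performance = 231.5 / 330 * 100 = 70.2%

70.2%


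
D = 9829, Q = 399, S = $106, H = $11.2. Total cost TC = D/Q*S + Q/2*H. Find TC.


TC = 9829/399 * 106 + 399/2 * 11.2

$4845.61


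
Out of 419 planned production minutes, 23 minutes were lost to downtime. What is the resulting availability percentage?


Formula: Availability = (Planned Time - Downtime) / Planned Time * 100
Uptime = 419 - 23 = 396 min
Availability = 396 / 419 * 100 = 94.5%

94.5%


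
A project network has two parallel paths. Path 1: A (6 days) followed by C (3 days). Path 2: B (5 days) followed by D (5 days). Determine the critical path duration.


Path 1 = 6 + 3 = 9 days
Path 2 = 5 + 5 = 10 days
Duration = max(9, 10) = 10 days

10 days


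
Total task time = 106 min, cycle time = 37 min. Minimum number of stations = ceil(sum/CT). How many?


Formula: N_min = ceil(Sum of Task Times / Cycle Time)
N_min = ceil(106 min / 37 min) = ceil(2.8649)
N_min = 3 stations

3


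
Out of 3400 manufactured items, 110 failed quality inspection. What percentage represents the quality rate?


Formula: Quality Rate = Good Pieces / Total Pieces * 100
Good pieces = 3400 - 110 = 3290
QR = 3290 / 3400 * 100 = 96.8%

96.8%


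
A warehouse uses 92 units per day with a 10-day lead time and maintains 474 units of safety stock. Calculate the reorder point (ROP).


Formula: ROP = (Daily Demand * Lead Time) + Safety Stock
Demand during lead time = 92 * 10 = 920 units
ROP = 920 + 474 = 1394 units

1394 units


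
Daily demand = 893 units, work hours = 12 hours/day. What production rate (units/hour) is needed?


Formula: Production Rate = Daily Demand / Available Hours
Rate = 893 units/day / 12 hours/day
Rate = 74.4 units/hour

74.4 units/hour


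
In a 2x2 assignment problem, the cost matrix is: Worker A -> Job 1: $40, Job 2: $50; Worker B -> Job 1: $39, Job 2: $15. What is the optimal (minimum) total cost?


Option 1: A->1 + B->2 = $40 + $15 = $55
Option 2: A->2 + B->1 = $50 + $39 = $89
Min cost = min($55, $89) = $55

$55


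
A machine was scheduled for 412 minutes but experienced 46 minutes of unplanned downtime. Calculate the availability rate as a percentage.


Formula: Availability = (Planned Time - Downtime) / Planned Time * 100
Uptime = 412 - 46 = 366 min
Availability = 366 / 412 * 100 = 88.8%

88.8%


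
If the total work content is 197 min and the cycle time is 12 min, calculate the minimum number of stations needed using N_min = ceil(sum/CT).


Formula: N_min = ceil(Sum of Task Times / Cycle Time)
N_min = ceil(197 min / 12 min) = ceil(16.4167)
N_min = 17 stations

17


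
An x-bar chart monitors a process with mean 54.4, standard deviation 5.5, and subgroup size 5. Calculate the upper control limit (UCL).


UCL = 54.4 + 3 * 5.5 / sqrt(5)

61.78


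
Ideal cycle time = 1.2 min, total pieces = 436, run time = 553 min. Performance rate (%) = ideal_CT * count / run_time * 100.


Formula: Performance = (Ideal CT * Total Count) / Run Time * 100
Ideal output time = 1.2 * 436 = 523.2 min
Performance = 523.2 / 553 * 100 = 94.6%

94.6%


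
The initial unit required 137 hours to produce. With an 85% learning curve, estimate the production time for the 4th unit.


Formula: T_n = T_1 * (learning_rate)^(log2(n)) where learning_rate = rate/100
Doublings = log2(4) = 2
T_n = 137 * 0.85^2
T_n = 137 * 0.7225 = 99.0 hours

99.0 hours


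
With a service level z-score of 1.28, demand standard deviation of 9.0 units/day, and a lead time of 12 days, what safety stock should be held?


Formula: SS = z * sigma_d * sqrt(LT)
sqrt(LT) = sqrt(12) = 3.4641
SS = 1.28 * 9.0 * 3.4641
SS = 39.9 units

39.9 units


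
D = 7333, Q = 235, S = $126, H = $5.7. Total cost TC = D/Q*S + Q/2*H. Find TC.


TC = 7333/235 * 126 + 235/2 * 5.7

$4601.49


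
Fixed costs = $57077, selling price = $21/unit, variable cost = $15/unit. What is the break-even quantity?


Formula: BEQ = Fixed Costs / (Price - Variable Cost)
Contribution margin = $21 - $15 = $6/unit
BEQ = ceil($57077 / $6/unit) = ceil(9512.83) = 9513 units

9513 units


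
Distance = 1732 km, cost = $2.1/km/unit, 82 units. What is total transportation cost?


TC = dist * cost * units = 1732 * 2.1 * 82 = $298250.40

$298250.40


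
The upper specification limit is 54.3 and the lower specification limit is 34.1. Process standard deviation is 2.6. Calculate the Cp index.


Cp = (54.3 - 34.1) / (6 * 2.6)

1.29


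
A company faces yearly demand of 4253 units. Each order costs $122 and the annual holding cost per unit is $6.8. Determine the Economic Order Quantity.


Formula: EOQ = sqrt(2 * D * S / H)
Numerator: 2 * 4253 * 122 = 1037732
2DS/H = 1037732 / 6.8 = 152607.6
EOQ = sqrt(152607.6) = 390.7 units

390.7 units


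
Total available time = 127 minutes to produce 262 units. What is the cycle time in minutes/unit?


Formula: CT = Available Time / Number of Units
CT = 127 min / 262 units
CT = 0.48 min/unit

0.48 min/unit


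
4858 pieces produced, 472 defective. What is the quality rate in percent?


Formula: Quality Rate = Good Pieces / Total Pieces * 100
Good pieces = 4858 - 472 = 4386
QR = 4386 / 4858 * 100 = 90.3%

90.3%


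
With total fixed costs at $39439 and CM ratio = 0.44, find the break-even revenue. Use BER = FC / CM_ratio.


Formula: BER = Fixed Costs / Contribution Margin Ratio
BER = $39439 / 0.44
BER = $89634.09 (to the nearest cent)

$89634.09


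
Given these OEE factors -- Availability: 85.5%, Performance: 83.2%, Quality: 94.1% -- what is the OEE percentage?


Formula: OEE = Availability * Performance * Quality / 10000
A * P = 85.5% * 83.2% / 100 = 71.14%
OEE = 71.14% * 94.1% / 100 = 66.9%

66.9%


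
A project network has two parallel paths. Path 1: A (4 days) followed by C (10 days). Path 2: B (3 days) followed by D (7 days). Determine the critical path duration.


Path 1 = 4 + 10 = 14 days
Path 2 = 3 + 7 = 10 days
Duration = max(14, 10) = 14 days

14 days


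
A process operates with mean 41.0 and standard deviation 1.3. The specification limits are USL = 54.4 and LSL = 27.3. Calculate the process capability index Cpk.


Cpu = (54.4 - 41.0) / (3 * 1.3) = 3.44
Cpl = (41.0 - 27.3) / (3 * 1.3) = 3.51
Cpk = min(3.44, 3.51) = 3.44

3.44


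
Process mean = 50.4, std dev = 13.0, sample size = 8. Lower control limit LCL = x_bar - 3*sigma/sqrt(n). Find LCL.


LCL = 50.4 - 3 * 13.0 / sqrt(8)

36.61


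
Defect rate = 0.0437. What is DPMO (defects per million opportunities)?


DPMO = defect_rate * 1000000 = 0.0437 * 1000000

43700


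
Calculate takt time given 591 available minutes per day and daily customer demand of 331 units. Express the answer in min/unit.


Formula: Takt Time = Available Production Time / Customer Demand
Takt = 591 min/day / 331 units/day
Takt = 1.79 min/unit

1.79 min/unit


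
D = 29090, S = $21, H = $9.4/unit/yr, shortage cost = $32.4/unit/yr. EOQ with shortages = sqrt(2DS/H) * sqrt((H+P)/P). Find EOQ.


Formula: EOQ* = sqrt(2DS/H) * sqrt((H+P)/P)
Base EOQ = sqrt(2*29090*21/9.4) = 360.52 units
Correction = sqrt((9.4+32.4)/32.4) = 1.13584
EOQ* = 360.52 * 1.13584 = 409.5 units

409.5 units


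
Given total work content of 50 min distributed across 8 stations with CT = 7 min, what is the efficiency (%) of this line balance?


Formula: Efficiency = Sum of Task Times / (N_stations * CT) * 100
Total station capacity = 8 stations * 7 min = 56 min
Efficiency = 50 / 56 * 100 = 89.3%

89.3%


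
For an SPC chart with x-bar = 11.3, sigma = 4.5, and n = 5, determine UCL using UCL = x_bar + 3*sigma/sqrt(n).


UCL = 11.3 + 3 * 4.5 / sqrt(5)

17.34


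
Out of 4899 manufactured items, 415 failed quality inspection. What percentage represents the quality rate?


Formula: Quality Rate = Good Pieces / Total Pieces * 100
Good pieces = 4899 - 415 = 4484
QR = 4484 / 4899 * 100 = 91.5%

91.5%


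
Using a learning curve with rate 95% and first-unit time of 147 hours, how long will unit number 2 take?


Formula: T_n = T_1 * (learning_rate)^(log2(n)) where learning_rate = rate/100
Doublings = log2(2) = 1
T_n = 147 * 0.95^1
T_n = 147 * 0.95 = 139.7 hours

139.7 hours


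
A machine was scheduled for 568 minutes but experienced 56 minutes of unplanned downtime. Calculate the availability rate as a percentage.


Formula: Availability = (Planned Time - Downtime) / Planned Time * 100
Uptime = 568 - 56 = 512 min
Availability = 512 / 568 * 100 = 90.1%

90.1%


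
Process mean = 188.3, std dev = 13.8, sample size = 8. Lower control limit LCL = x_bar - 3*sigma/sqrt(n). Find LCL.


LCL = 188.3 - 3 * 13.8 / sqrt(8)

173.66


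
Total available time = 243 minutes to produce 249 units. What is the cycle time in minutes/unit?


Formula: CT = Available Time / Number of Units
CT = 243 min / 249 units
CT = 0.98 min/unit

0.98 min/unit


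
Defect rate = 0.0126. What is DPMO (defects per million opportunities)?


DPMO = defect_rate * 1000000 = 0.0126 * 1000000

12600


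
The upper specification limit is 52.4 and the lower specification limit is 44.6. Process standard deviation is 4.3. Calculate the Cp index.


Cp = (52.4 - 44.6) / (6 * 4.3)

0.3


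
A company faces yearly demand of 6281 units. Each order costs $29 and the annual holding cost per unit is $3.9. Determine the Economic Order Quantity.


Formula: EOQ = sqrt(2 * D * S / H)
Numerator: 2 * 6281 * 29 = 364298
2DS/H = 364298 / 3.9 = 93409.7
EOQ = sqrt(93409.7) = 305.6 units

305.6 units


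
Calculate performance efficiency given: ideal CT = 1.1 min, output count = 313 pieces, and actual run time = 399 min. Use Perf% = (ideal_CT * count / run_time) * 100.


Formula: Performance = (Ideal CT * Total Count) / Run Time * 100
Ideal output time = 1.1 * 313 = 344.3 min
Performance = 344.3 / 399 * 100 = 86.3%

86.3%


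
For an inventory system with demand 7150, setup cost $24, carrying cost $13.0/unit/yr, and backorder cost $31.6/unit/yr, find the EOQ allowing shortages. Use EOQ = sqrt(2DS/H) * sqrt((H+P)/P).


Formula: EOQ* = sqrt(2DS/H) * sqrt((H+P)/P)
Base EOQ = sqrt(2*7150*24/13.0) = 162.48 units
Correction = sqrt((13.0+31.6)/31.6) = 1.18802
EOQ* = 162.48 * 1.18802 = 193.0 units

193.0 units


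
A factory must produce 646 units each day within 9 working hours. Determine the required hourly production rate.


Formula: Production Rate = Daily Demand / Available Hours
Rate = 646 units/day / 9 hours/day
Rate = 71.8 units/hour

71.8 units/hour


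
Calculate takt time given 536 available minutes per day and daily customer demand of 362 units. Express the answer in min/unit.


Formula: Takt Time = Available Production Time / Customer Demand
Takt = 536 min/day / 362 units/day
Takt = 1.48 min/unit

1.48 min/unit


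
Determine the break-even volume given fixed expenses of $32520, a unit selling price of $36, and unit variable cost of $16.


Formula: BEQ = Fixed Costs / (Price - Variable Cost)
Contribution margin = $36 - $16 = $20/unit
BEQ = ceil($32520 / $20/unit) = ceil(1626.0) = 1626 units

1626 units


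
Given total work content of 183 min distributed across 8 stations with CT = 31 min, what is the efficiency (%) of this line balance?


Formula: Efficiency = Sum of Task Times / (N_stations * CT) * 100
Total station capacity = 8 stations * 31 min = 248 min
Efficiency = 183 / 248 * 100 = 73.8%

73.8%


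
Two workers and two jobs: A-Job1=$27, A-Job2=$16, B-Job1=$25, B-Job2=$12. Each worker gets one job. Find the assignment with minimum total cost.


Option 1: A->1 + B->2 = $27 + $12 = $39
Option 2: A->2 + B->1 = $16 + $25 = $41
Min cost = min($39, $41) = $39

$39


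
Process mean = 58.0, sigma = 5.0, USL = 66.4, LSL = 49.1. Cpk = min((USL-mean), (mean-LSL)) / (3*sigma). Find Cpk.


Cpu = (66.4 - 58.0) / (3 * 5.0) = 0.56
Cpl = (58.0 - 49.1) / (3 * 5.0) = 0.59
Cpk = min(0.56, 0.59) = 0.56

0.56


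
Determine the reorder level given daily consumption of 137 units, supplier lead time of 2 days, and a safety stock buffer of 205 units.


Formula: ROP = (Daily Demand * Lead Time) + Safety Stock
Demand during lead time = 137 * 2 = 274 units
ROP = 274 + 205 = 479 units

479 units


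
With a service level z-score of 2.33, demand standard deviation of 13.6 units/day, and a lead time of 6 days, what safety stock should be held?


Formula: SS = z * sigma_d * sqrt(LT)
sqrt(LT) = sqrt(6) = 2.4495
SS = 2.33 * 13.6 * 2.4495
SS = 77.6 units

77.6 units


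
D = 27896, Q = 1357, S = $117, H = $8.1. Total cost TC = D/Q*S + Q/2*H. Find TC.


TC = 27896/1357 * 117 + 1357/2 * 8.1

$7901.03


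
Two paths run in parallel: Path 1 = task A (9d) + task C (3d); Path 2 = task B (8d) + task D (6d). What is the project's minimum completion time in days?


Path 1 = 9 + 3 = 12 days
Path 2 = 8 + 6 = 14 days
Duration = max(12, 14) = 14 days

14 days


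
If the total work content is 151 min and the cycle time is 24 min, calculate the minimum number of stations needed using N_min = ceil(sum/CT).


Formula: N_min = ceil(Sum of Task Times / Cycle Time)
N_min = ceil(151 min / 24 min) = ceil(6.2917)
N_min = 7 stations

7


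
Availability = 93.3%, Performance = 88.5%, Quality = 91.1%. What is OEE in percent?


Formula: OEE = Availability * Performance * Quality / 10000
A * P = 93.3% * 88.5% / 100 = 82.57%
OEE = 82.57% * 91.1% / 100 = 75.2%

75.2%


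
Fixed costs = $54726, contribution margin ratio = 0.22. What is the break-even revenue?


Formula: BER = Fixed Costs / Contribution Margin Ratio
BER = $54726 / 0.22
BER = $248754.55 (to the nearest cent)

$248754.55


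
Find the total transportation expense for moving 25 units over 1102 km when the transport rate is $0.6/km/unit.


TC = dist * cost * units = 1102 * 0.6 * 25 = $16530.00

$16530.00


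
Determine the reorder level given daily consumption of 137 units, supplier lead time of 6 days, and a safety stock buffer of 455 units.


Formula: ROP = (Daily Demand * Lead Time) + Safety Stock
Demand during lead time = 137 * 6 = 822 units
ROP = 822 + 455 = 1277 units

1277 units


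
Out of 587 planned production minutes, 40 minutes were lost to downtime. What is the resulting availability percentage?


Formula: Availability = (Planned Time - Downtime) / Planned Time * 100
Uptime = 587 - 40 = 547 min
Availability = 547 / 587 * 100 = 93.2%

93.2%


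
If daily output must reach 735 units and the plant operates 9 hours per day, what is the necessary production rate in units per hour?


Formula: Production Rate = Daily Demand / Available Hours
Rate = 735 units/day / 9 hours/day
Rate = 81.7 units/hour

81.7 units/hour


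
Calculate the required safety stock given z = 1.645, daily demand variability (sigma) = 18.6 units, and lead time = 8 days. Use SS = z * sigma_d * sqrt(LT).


Formula: SS = z * sigma_d * sqrt(LT)
sqrt(LT) = sqrt(8) = 2.8284
SS = 1.645 * 18.6 * 2.8284
SS = 86.5 units

86.5 units


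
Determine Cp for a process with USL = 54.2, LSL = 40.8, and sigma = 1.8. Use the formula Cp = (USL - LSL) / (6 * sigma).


Cp = (54.2 - 40.8) / (6 * 1.8)

1.24


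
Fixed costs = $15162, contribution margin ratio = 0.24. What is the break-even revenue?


Formula: BER = Fixed Costs / Contribution Margin Ratio
BER = $15162 / 0.24
BER = $63175.00 (to the nearest cent)

$63175.00


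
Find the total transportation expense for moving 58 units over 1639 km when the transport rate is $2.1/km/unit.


TC = dist * cost * units = 1639 * 2.1 * 58 = $199630.20

$199630.20


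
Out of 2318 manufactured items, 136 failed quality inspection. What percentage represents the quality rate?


Formula: Quality Rate = Good Pieces / Total Pieces * 100
Good pieces = 2318 - 136 = 2182
QR = 2182 / 2318 * 100 = 94.1%

94.1%


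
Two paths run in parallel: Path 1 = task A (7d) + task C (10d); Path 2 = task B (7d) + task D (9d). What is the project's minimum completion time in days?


Path 1 = 7 + 10 = 17 days
Path 2 = 7 + 9 = 16 days
Duration = max(17, 16) = 17 days

17 days


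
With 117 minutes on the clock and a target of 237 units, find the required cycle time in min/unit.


Formula: CT = Available Time / Number of Units
CT = 117 min / 237 units
CT = 0.49 min/unit

0.49 min/unit


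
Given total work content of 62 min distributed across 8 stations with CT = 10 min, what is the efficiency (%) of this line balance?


Formula: Efficiency = Sum of Task Times / (N_stations * CT) * 100
Total station capacity = 8 stations * 10 min = 80 min
Efficiency = 62 / 80 * 100 = 77.5%

77.5%


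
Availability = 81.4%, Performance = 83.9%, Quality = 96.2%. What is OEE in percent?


Formula: OEE = Availability * Performance * Quality / 10000
A * P = 81.4% * 83.9% / 100 = 68.29%
OEE = 68.29% * 96.2% / 100 = 65.7%

65.7%


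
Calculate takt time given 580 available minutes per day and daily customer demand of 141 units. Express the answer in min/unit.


Formula: Takt Time = Available Production Time / Customer Demand
Takt = 580 min/day / 141 units/day
Takt = 4.11 min/unit

4.11 min/unit


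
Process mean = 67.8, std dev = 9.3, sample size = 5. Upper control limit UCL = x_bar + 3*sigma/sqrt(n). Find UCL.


UCL = 67.8 + 3 * 9.3 / sqrt(5)

80.28


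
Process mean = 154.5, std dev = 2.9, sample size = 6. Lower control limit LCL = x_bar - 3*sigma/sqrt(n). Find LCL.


LCL = 154.5 - 3 * 2.9 / sqrt(6)

150.95


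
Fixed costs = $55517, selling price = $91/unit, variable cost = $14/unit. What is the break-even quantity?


Formula: BEQ = Fixed Costs / (Price - Variable Cost)
Contribution margin = $91 - $14 = $77/unit
BEQ = ceil($55517 / $77/unit) = ceil(721.0) = 721 units

721 units


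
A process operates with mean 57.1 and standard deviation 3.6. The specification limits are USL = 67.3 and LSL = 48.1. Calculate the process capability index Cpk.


Cpu = (67.3 - 57.1) / (3 * 3.6) = 0.94
Cpl = (57.1 - 48.1) / (3 * 3.6) = 0.83
Cpk = min(0.94, 0.83) = 0.83

0.83


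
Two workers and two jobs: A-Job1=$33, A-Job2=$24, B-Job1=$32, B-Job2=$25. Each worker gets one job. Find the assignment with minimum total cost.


Option 1: A->1 + B->2 = $33 + $25 = $58
Option 2: A->2 + B->1 = $24 + $32 = $56
Min cost = min($58, $56) = $56

$56


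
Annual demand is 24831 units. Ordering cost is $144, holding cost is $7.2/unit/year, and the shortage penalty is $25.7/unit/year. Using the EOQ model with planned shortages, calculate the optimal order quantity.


Formula: EOQ* = sqrt(2DS/H) * sqrt((H+P)/P)
Base EOQ = sqrt(2*24831*144/7.2) = 996.61 units
Correction = sqrt((7.2+25.7)/25.7) = 1.13144
EOQ* = 996.61 * 1.13144 = 1127.6 units

1127.6 units


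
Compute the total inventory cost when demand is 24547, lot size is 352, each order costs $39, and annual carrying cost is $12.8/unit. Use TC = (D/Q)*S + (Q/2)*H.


TC = 24547/352 * 39 + 352/2 * 12.8

$4972.50


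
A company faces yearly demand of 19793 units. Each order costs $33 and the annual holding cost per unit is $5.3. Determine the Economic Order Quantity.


Formula: EOQ = sqrt(2 * D * S / H)
Numerator: 2 * 19793 * 33 = 1306338
2DS/H = 1306338 / 5.3 = 246478.9
EOQ = sqrt(246478.9) = 496.5 units

496.5 units


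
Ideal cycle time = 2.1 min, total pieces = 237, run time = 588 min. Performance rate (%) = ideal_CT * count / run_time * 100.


Formula: Performance = (Ideal CT * Total Count) / Run Time * 100
Ideal output time = 2.1 * 237 = 497.7 min
Performance = 497.7 / 588 * 100 = 84.6%

84.6%


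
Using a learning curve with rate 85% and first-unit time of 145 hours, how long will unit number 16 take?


Formula: T_n = T_1 * (learning_rate)^(log2(n)) where learning_rate = rate/100
Doublings = log2(16) = 4
T_n = 145 * 0.85^4
T_n = 145 * 0.522 = 75.7 hours

75.7 hours


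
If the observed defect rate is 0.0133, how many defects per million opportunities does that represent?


DPMO = defect_rate * 1000000 = 0.0133 * 1000000

13300


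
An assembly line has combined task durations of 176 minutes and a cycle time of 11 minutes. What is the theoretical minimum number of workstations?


Formula: N_min = ceil(Sum of Task Times / Cycle Time)
N_min = ceil(176 min / 11 min) = ceil(16.0)
N_min = 16 stations

16


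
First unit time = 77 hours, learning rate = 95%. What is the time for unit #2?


Formula: T_n = T_1 * (learning_rate)^(log2(n)) where learning_rate = rate/100
Doublings = log2(2) = 1
T_n = 77 * 0.95^1
T_n = 77 * 0.95 = 73.2 hours

73.2 hours


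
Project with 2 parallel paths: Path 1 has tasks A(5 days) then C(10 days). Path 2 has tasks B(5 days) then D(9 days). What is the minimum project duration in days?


Path 1 = 5 + 10 = 15 days
Path 2 = 5 + 9 = 14 days
Duration = max(15, 14) = 15 days

15 days


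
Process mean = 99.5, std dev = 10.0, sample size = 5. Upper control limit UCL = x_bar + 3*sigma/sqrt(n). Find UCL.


UCL = 99.5 + 3 * 10.0 / sqrt(5)

112.92


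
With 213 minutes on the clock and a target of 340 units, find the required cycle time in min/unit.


Formula: CT = Available Time / Number of Units
CT = 213 min / 340 units
CT = 0.63 min/unit

0.63 min/unit


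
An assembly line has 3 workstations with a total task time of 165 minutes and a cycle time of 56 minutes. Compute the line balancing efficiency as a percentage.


Formula: Efficiency = Sum of Task Times / (N_stations * CT) * 100
Total station capacity = 3 stations * 56 min = 168 min
Efficiency = 165 / 168 * 100 = 98.2%

98.2%
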